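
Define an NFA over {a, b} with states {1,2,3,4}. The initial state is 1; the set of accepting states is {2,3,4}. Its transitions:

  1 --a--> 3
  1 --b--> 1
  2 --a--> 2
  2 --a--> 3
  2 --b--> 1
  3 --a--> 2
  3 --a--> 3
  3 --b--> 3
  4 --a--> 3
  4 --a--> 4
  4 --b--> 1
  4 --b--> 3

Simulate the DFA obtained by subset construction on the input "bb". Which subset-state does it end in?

{1}

Start: {1}.
δ(1,b) = {1}.
Union: {1}.
After b: {1}.
δ(1,b) = {1}.
Union: {1}.
After b: {1}.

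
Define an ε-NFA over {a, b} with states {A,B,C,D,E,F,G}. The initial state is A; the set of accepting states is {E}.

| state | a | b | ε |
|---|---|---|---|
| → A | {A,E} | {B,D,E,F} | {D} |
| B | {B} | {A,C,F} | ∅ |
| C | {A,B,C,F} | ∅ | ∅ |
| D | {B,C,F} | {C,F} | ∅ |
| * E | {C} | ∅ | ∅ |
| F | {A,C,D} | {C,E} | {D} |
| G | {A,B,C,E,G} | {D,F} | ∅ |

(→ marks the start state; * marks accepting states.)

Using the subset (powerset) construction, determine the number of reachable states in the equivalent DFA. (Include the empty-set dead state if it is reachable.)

5

Start state of the DFA: {A,D} (ε-closure of the NFA start).
{A,D} --a--> {A,B,C,D,E,F}  [new]
{A,D} --b--> {B,C,D,E,F}  [new]
{A,B,C,D,E,F} --a--> {A,B,C,D,E,F}  [seen]
{A,B,C,D,E,F} --b--> {A,B,C,D,E,F}  [seen]
{B,C,D,E,F} --a--> {A,B,C,D,F}  [new]
{B,C,D,E,F} --b--> {A,C,D,E,F}  [new]
{A,B,C,D,F} --a--> {A,B,C,D,E,F}  [seen]
{A,B,C,D,F} --b--> {A,B,C,D,E,F}  [seen]
{A,C,D,E,F} --a--> {A,B,C,D,E,F}  [seen]
{A,C,D,E,F} --b--> {B,C,D,E,F}  [seen]
Reachable DFA states: {A,D}, {A,B,C,D,E,F}, {B,C,D,E,F}, {A,B,C,D,F}, {A,C,D,E,F}.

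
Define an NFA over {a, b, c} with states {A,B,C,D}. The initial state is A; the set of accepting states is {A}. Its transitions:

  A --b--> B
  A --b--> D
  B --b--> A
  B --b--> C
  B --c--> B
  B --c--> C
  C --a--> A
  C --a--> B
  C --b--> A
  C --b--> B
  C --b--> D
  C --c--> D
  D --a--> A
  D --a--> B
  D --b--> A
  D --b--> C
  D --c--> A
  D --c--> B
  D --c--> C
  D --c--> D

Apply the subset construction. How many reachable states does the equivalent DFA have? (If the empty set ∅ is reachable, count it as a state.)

Start state of the DFA: {A}.
{A} --a--> ∅  [new]
{A} --b--> {B,D}  [new]
{A} --c--> ∅  [seen]
∅ --a--> ∅  [seen]
∅ --b--> ∅  [seen]
∅ --c--> ∅  [seen]
{B,D} --a--> {A,B}  [new]
{B,D} --b--> {A,C}  [new]
{B,D} --c--> {A,B,C,D}  [new]
{A,B} --a--> ∅  [seen]
{A,B} --b--> {A,B,C,D}  [seen]
{A,B} --c--> {B,C}  [new]
{A,C} --a--> {A,B}  [seen]
{A,C} --b--> {A,B,D}  [new]
{A,C} --c--> {D}  [new]
{A,B,C,D} --a--> {A,B}  [seen]
{A,B,C,D} --b--> {A,B,C,D}  [seen]
{A,B,C,D} --c--> {A,B,C,D}  [seen]
{B,C} --a--> {A,B}  [seen]
{B,C} --b--> {A,B,C,D}  [seen]
{B,C} --c--> {B,C,D}  [new]
{A,B,D} --a--> {A,B}  [seen]
{A,B,D} --b--> {A,B,C,D}  [seen]
{A,B,D} --c--> {A,B,C,D}  [seen]
{D} --a--> {A,B}  [seen]
{D} --b--> {A,C}  [seen]
{D} --c--> {A,B,C,D}  [seen]
{B,C,D} --a--> {A,B}  [seen]
{B,C,D} --b--> {A,B,C,D}  [seen]
{B,C,D} --c--> {A,B,C,D}  [seen]
Reachable DFA states: {A}, ∅, {B,D}, {A,B}, {A,C}, {A,B,C,D}, {B,C}, {A,B,D}, {D}, {B,C,D}.

10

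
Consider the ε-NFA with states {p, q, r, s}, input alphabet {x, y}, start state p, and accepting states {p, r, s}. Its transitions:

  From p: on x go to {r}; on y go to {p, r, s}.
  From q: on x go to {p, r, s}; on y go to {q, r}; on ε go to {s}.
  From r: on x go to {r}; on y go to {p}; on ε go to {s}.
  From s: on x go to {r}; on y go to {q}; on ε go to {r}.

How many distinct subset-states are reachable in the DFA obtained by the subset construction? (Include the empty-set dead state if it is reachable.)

Start state of the DFA: {p} (ε-closure of the NFA start).
{p} --x--> {r, s}  [new]
{p} --y--> {p, r, s}  [new]
{r, s} --x--> {r, s}  [seen]
{r, s} --y--> {p, q, r, s}  [new]
{p, r, s} --x--> {r, s}  [seen]
{p, r, s} --y--> {p, q, r, s}  [seen]
{p, q, r, s} --x--> {p, r, s}  [seen]
{p, q, r, s} --y--> {p, q, r, s}  [seen]
Reachable DFA states: {p}, {r, s}, {p, r, s}, {p, q, r, s}.

4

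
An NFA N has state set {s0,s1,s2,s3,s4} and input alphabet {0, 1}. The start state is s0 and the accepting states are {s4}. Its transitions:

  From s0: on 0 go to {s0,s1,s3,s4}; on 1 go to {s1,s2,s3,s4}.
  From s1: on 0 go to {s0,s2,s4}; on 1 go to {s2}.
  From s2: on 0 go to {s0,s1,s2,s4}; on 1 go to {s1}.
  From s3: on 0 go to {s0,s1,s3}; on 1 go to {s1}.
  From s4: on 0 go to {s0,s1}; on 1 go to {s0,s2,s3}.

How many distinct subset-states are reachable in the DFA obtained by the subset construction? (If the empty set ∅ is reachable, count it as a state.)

Start state of the DFA: {s0}.
{s0} --0--> {s0,s1,s3,s4}  [new]
{s0} --1--> {s1,s2,s3,s4}  [new]
{s0,s1,s3,s4} --0--> {s0,s1,s2,s3,s4}  [new]
{s0,s1,s3,s4} --1--> {s0,s1,s2,s3,s4}  [seen]
{s1,s2,s3,s4} --0--> {s0,s1,s2,s3,s4}  [seen]
{s1,s2,s3,s4} --1--> {s0,s1,s2,s3}  [new]
{s0,s1,s2,s3,s4} --0--> {s0,s1,s2,s3,s4}  [seen]
{s0,s1,s2,s3,s4} --1--> {s0,s1,s2,s3,s4}  [seen]
{s0,s1,s2,s3} --0--> {s0,s1,s2,s3,s4}  [seen]
{s0,s1,s2,s3} --1--> {s1,s2,s3,s4}  [seen]
Reachable DFA states: {s0}, {s0,s1,s3,s4}, {s1,s2,s3,s4}, {s0,s1,s2,s3,s4}, {s0,s1,s2,s3}.

5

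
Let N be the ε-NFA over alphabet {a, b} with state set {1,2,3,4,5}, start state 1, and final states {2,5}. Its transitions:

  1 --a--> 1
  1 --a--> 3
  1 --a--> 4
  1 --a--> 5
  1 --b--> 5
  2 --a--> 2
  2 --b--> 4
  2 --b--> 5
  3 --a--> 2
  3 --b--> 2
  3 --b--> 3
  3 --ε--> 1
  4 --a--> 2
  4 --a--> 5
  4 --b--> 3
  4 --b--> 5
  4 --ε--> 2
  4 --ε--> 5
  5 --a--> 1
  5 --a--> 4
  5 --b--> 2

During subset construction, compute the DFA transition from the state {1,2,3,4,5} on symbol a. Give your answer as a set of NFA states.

{1,2,3,4,5}

δ(1,a) = {1,3,4,5}; δ(2,a) = {2}; δ(3,a) = {2}; δ(4,a) = {2,5}; δ(5,a) = {1,4}.
Union: {1,2,3,4,5}.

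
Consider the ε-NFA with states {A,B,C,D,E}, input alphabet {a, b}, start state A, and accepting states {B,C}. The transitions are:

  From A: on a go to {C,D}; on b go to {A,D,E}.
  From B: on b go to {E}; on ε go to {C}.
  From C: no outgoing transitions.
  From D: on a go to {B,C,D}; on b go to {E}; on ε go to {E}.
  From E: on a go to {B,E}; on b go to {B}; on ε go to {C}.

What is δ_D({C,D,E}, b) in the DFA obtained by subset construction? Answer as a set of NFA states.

{B,C,E}

δ(C,b) = ∅; δ(D,b) = {E}; δ(E,b) = {B}.
Union: {B,E}.
ε-closure gives {B,C,E}.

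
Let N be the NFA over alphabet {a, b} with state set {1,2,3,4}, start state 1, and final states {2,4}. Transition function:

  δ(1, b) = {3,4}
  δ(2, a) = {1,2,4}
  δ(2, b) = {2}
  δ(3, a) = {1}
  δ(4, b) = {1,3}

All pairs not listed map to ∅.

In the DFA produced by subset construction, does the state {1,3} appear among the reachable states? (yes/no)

Start state of the DFA: {1}.
{1} --a--> ∅  [new]
{1} --b--> {3,4}  [new]
∅ --a--> ∅  [seen]
∅ --b--> ∅  [seen]
{3,4} --a--> {1}  [seen]
{3,4} --b--> {1,3}  [new]
{1,3} --a--> {1}  [seen]
{1,3} --b--> {3,4}  [seen]
Reachable DFA states: {1}, ∅, {3,4}, {1,3}.
{1,3} is among them.

yes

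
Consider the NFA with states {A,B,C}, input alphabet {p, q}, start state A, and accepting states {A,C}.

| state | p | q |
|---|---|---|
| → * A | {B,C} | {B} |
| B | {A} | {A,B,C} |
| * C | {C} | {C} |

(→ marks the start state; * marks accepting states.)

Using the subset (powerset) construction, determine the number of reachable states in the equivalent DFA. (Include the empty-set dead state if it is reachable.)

5

Start state of the DFA: {A}.
{A} --p--> {B,C}  [new]
{A} --q--> {B}  [new]
{B,C} --p--> {A,C}  [new]
{B,C} --q--> {A,B,C}  [new]
{B} --p--> {A}  [seen]
{B} --q--> {A,B,C}  [seen]
{A,C} --p--> {B,C}  [seen]
{A,C} --q--> {B,C}  [seen]
{A,B,C} --p--> {A,B,C}  [seen]
{A,B,C} --q--> {A,B,C}  [seen]
Reachable DFA states: {A}, {B,C}, {B}, {A,C}, {A,B,C}.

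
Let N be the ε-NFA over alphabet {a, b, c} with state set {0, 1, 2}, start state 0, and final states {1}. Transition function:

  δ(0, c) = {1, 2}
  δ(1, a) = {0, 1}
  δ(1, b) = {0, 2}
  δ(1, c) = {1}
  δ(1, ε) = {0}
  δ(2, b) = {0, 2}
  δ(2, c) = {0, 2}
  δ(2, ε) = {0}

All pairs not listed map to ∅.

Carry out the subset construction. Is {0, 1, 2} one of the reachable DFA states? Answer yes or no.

yes

Start state of the DFA: {0} (ε-closure of the NFA start).
{0} --a--> ∅  [new]
{0} --b--> ∅  [seen]
{0} --c--> {0, 1, 2}  [new]
∅ --a--> ∅  [seen]
∅ --b--> ∅  [seen]
∅ --c--> ∅  [seen]
{0, 1, 2} --a--> {0, 1}  [new]
{0, 1, 2} --b--> {0, 2}  [new]
{0, 1, 2} --c--> {0, 1, 2}  [seen]
{0, 1} --a--> {0, 1}  [seen]
{0, 1} --b--> {0, 2}  [seen]
{0, 1} --c--> {0, 1, 2}  [seen]
{0, 2} --a--> ∅  [seen]
{0, 2} --b--> {0, 2}  [seen]
{0, 2} --c--> {0, 1, 2}  [seen]
Reachable DFA states: {0}, ∅, {0, 1, 2}, {0, 1}, {0, 2}.
{0, 1, 2} is among them.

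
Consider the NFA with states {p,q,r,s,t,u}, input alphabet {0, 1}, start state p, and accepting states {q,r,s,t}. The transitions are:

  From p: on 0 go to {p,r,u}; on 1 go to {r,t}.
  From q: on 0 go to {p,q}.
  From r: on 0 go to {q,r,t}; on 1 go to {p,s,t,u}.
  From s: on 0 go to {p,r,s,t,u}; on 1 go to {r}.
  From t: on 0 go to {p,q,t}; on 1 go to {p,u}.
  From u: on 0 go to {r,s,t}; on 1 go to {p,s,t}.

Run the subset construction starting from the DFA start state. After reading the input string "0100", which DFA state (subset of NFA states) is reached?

Start: {p}.
δ(p,0) = {p,r,u}.
Union: {p,r,u}.
After 0: {p,r,u}.
δ(p,1) = {r,t}; δ(r,1) = {p,s,t,u}; δ(u,1) = {p,s,t}.
Union: {p,r,s,t,u}.
After 1: {p,r,s,t,u}.
δ(p,0) = {p,r,u}; δ(r,0) = {q,r,t}; δ(s,0) = {p,r,s,t,u}; δ(t,0) = {p,q,t}; δ(u,0) = {r,s,t}.
Union: {p,q,r,s,t,u}.
After 0: {p,q,r,s,t,u}.
δ(p,0) = {p,r,u}; δ(q,0) = {p,q}; δ(r,0) = {q,r,t}; δ(s,0) = {p,r,s,t,u}; δ(t,0) = {p,q,t}; δ(u,0) = {r,s,t}.
Union: {p,q,r,s,t,u}.
After 0: {p,q,r,s,t,u}.

{p,q,r,s,t,u}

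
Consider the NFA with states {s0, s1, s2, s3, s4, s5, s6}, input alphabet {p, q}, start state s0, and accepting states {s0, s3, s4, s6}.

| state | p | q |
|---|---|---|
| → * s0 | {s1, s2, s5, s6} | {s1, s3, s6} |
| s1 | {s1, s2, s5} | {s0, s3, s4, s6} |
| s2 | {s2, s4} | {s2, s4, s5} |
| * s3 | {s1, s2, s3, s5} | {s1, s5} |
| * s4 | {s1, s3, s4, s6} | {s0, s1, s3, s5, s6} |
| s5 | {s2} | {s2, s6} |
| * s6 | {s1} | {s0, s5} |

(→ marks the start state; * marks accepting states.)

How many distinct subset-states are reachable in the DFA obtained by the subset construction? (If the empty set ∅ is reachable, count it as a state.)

10

Start state of the DFA: {s0}.
{s0} --p--> {s1, s2, s5, s6}  [new]
{s0} --q--> {s1, s3, s6}  [new]
{s1, s2, s5, s6} --p--> {s1, s2, s4, s5}  [new]
{s1, s2, s5, s6} --q--> {s0, s2, s3, s4, s5, s6}  [new]
{s1, s3, s6} --p--> {s1, s2, s3, s5}  [new]
{s1, s3, s6} --q--> {s0, s1, s3, s4, s5, s6}  [new]
{s1, s2, s4, s5} --p--> {s1, s2, s3, s4, s5, s6}  [new]
{s1, s2, s4, s5} --q--> {s0, s1, s2, s3, s4, s5, s6}  [new]
{s0, s2, s3, s4, s5, s6} --p--> {s1, s2, s3, s4, s5, s6}  [seen]
{s0, s2, s3, s4, s5, s6} --q--> {s0, s1, s2, s3, s4, s5, s6}  [seen]
{s1, s2, s3, s5} --p--> {s1, s2, s3, s4, s5}  [new]
{s1, s2, s3, s5} --q--> {s0, s1, s2, s3, s4, s5, s6}  [seen]
{s0, s1, s3, s4, s5, s6} --p--> {s1, s2, s3, s4, s5, s6}  [seen]
{s0, s1, s3, s4, s5, s6} --q--> {s0, s1, s2, s3, s4, s5, s6}  [seen]
{s1, s2, s3, s4, s5, s6} --p--> {s1, s2, s3, s4, s5, s6}  [seen]
{s1, s2, s3, s4, s5, s6} --q--> {s0, s1, s2, s3, s4, s5, s6}  [seen]
{s0, s1, s2, s3, s4, s5, s6} --p--> {s1, s2, s3, s4, s5, s6}  [seen]
{s0, s1, s2, s3, s4, s5, s6} --q--> {s0, s1, s2, s3, s4, s5, s6}  [seen]
{s1, s2, s3, s4, s5} --p--> {s1, s2, s3, s4, s5, s6}  [seen]
{s1, s2, s3, s4, s5} --q--> {s0, s1, s2, s3, s4, s5, s6}  [seen]
Reachable DFA states: {s0}, {s1, s2, s5, s6}, {s1, s3, s6}, {s1, s2, s4, s5}, {s0, s2, s3, s4, s5, s6}, {s1, s2, s3, s5}, {s0, s1, s3, s4, s5, s6}, {s1, s2, s3, s4, s5, s6}, {s0, s1, s2, s3, s4, s5, s6}, {s1, s2, s3, s4, s5}.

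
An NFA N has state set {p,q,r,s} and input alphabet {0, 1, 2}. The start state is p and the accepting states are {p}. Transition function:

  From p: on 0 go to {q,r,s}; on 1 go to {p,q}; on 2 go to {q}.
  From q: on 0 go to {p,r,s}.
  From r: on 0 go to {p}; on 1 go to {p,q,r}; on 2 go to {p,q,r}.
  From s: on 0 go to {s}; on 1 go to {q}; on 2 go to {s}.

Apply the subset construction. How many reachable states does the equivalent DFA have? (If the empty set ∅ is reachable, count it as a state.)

Start state of the DFA: {p}.
{p} --0--> {q,r,s}  [new]
{p} --1--> {p,q}  [new]
{p} --2--> {q}  [new]
{q,r,s} --0--> {p,r,s}  [new]
{q,r,s} --1--> {p,q,r}  [new]
{q,r,s} --2--> {p,q,r,s}  [new]
{p,q} --0--> {p,q,r,s}  [seen]
{p,q} --1--> {p,q}  [seen]
{p,q} --2--> {q}  [seen]
{q} --0--> {p,r,s}  [seen]
{q} --1--> ∅  [new]
{q} --2--> ∅  [seen]
{p,r,s} --0--> {p,q,r,s}  [seen]
{p,r,s} --1--> {p,q,r}  [seen]
{p,r,s} --2--> {p,q,r,s}  [seen]
{p,q,r} --0--> {p,q,r,s}  [seen]
{p,q,r} --1--> {p,q,r}  [seen]
{p,q,r} --2--> {p,q,r}  [seen]
{p,q,r,s} --0--> {p,q,r,s}  [seen]
{p,q,r,s} --1--> {p,q,r}  [seen]
{p,q,r,s} --2--> {p,q,r,s}  [seen]
∅ --0--> ∅  [seen]
∅ --1--> ∅  [seen]
∅ --2--> ∅  [seen]
Reachable DFA states: {p}, {q,r,s}, {p,q}, {q}, {p,r,s}, {p,q,r}, {p,q,r,s}, ∅.

8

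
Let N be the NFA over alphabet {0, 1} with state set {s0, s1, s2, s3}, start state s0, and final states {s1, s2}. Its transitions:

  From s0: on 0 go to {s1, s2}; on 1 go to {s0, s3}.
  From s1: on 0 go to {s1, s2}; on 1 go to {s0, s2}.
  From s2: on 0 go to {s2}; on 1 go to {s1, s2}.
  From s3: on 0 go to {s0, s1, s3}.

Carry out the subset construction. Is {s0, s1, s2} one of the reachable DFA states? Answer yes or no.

yes

Start state of the DFA: {s0}.
{s0} --0--> {s1, s2}  [new]
{s0} --1--> {s0, s3}  [new]
{s1, s2} --0--> {s1, s2}  [seen]
{s1, s2} --1--> {s0, s1, s2}  [new]
{s0, s3} --0--> {s0, s1, s2, s3}  [new]
{s0, s3} --1--> {s0, s3}  [seen]
{s0, s1, s2} --0--> {s1, s2}  [seen]
{s0, s1, s2} --1--> {s0, s1, s2, s3}  [seen]
{s0, s1, s2, s3} --0--> {s0, s1, s2, s3}  [seen]
{s0, s1, s2, s3} --1--> {s0, s1, s2, s3}  [seen]
Reachable DFA states: {s0}, {s1, s2}, {s0, s3}, {s0, s1, s2}, {s0, s1, s2, s3}.
{s0, s1, s2} is among them.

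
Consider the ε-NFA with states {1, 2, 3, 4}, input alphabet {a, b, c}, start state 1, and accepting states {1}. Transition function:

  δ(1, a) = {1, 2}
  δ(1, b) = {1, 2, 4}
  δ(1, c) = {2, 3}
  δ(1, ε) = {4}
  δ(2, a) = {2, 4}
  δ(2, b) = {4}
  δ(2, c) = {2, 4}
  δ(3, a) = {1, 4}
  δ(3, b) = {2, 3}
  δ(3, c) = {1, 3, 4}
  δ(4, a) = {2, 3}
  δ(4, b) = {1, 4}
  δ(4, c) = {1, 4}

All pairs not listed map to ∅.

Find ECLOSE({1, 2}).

{1, 2, 4}

Begin with {1, 2}.
1 →ε {4}; add 4.
ε-closure = {1, 2, 4}.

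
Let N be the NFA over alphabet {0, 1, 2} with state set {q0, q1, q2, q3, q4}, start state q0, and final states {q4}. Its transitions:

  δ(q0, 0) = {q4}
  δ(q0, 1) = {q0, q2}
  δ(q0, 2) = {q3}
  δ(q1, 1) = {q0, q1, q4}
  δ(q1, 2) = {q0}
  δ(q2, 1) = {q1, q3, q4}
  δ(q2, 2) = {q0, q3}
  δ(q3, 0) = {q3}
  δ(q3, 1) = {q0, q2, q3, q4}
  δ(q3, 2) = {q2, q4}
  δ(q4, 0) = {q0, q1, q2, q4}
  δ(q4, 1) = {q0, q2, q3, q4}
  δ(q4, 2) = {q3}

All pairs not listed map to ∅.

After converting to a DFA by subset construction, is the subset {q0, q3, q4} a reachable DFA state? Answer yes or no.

Start state of the DFA: {q0}.
{q0} --0--> {q4}  [new]
{q0} --1--> {q0, q2}  [new]
{q0} --2--> {q3}  [new]
{q4} --0--> {q0, q1, q2, q4}  [new]
{q4} --1--> {q0, q2, q3, q4}  [new]
{q4} --2--> {q3}  [seen]
{q0, q2} --0--> {q4}  [seen]
{q0, q2} --1--> {q0, q1, q2, q3, q4}  [new]
{q0, q2} --2--> {q0, q3}  [new]
{q3} --0--> {q3}  [seen]
{q3} --1--> {q0, q2, q3, q4}  [seen]
{q3} --2--> {q2, q4}  [new]
{q0, q1, q2, q4} --0--> {q0, q1, q2, q4}  [seen]
{q0, q1, q2, q4} --1--> {q0, q1, q2, q3, q4}  [seen]
{q0, q1, q2, q4} --2--> {q0, q3}  [seen]
{q0, q2, q3, q4} --0--> {q0, q1, q2, q3, q4}  [seen]
{q0, q2, q3, q4} --1--> {q0, q1, q2, q3, q4}  [seen]
{q0, q2, q3, q4} --2--> {q0, q2, q3, q4}  [seen]
{q0, q1, q2, q3, q4} --0--> {q0, q1, q2, q3, q4}  [seen]
{q0, q1, q2, q3, q4} --1--> {q0, q1, q2, q3, q4}  [seen]
{q0, q1, q2, q3, q4} --2--> {q0, q2, q3, q4}  [seen]
{q0, q3} --0--> {q3, q4}  [new]
{q0, q3} --1--> {q0, q2, q3, q4}  [seen]
{q0, q3} --2--> {q2, q3, q4}  [new]
{q2, q4} --0--> {q0, q1, q2, q4}  [seen]
{q2, q4} --1--> {q0, q1, q2, q3, q4}  [seen]
{q2, q4} --2--> {q0, q3}  [seen]
{q3, q4} --0--> {q0, q1, q2, q3, q4}  [seen]
{q3, q4} --1--> {q0, q2, q3, q4}  [seen]
{q3, q4} --2--> {q2, q3, q4}  [seen]
{q2, q3, q4} --0--> {q0, q1, q2, q3, q4}  [seen]
{q2, q3, q4} --1--> {q0, q1, q2, q3, q4}  [seen]
{q2, q3, q4} --2--> {q0, q2, q3, q4}  [seen]
Reachable DFA states: {q0}, {q4}, {q0, q2}, {q3}, {q0, q1, q2, q4}, {q0, q2, q3, q4}, {q0, q1, q2, q3, q4}, {q0, q3}, {q2, q4}, {q3, q4}, {q2, q3, q4}.
{q0, q3, q4} is not among them.

no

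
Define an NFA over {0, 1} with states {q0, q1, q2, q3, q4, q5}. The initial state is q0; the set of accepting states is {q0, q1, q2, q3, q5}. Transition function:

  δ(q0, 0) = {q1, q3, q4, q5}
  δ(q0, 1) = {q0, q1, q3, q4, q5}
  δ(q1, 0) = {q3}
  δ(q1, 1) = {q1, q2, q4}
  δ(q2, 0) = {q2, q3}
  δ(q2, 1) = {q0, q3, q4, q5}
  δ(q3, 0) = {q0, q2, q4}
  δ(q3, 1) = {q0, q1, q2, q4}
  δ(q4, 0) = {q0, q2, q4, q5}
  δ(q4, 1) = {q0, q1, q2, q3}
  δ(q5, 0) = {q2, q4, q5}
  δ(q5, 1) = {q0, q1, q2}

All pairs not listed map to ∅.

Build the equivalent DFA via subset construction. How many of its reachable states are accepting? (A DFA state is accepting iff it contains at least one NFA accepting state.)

6

Start state of the DFA: {q0}.
{q0} --0--> {q1, q3, q4, q5}  [new]
{q0} --1--> {q0, q1, q3, q4, q5}  [new]
{q1, q3, q4, q5} --0--> {q0, q2, q3, q4, q5}  [new]
{q1, q3, q4, q5} --1--> {q0, q1, q2, q3, q4}  [new]
{q0, q1, q3, q4, q5} --0--> {q0, q1, q2, q3, q4, q5}  [new]
{q0, q1, q3, q4, q5} --1--> {q0, q1, q2, q3, q4, q5}  [seen]
{q0, q2, q3, q4, q5} --0--> {q0, q1, q2, q3, q4, q5}  [seen]
{q0, q2, q3, q4, q5} --1--> {q0, q1, q2, q3, q4, q5}  [seen]
{q0, q1, q2, q3, q4} --0--> {q0, q1, q2, q3, q4, q5}  [seen]
{q0, q1, q2, q3, q4} --1--> {q0, q1, q2, q3, q4, q5}  [seen]
{q0, q1, q2, q3, q4, q5} --0--> {q0, q1, q2, q3, q4, q5}  [seen]
{q0, q1, q2, q3, q4, q5} --1--> {q0, q1, q2, q3, q4, q5}  [seen]
Reachable DFA states: {q0}, {q1, q3, q4, q5}, {q0, q1, q3, q4, q5}, {q0, q2, q3, q4, q5}, {q0, q1, q2, q3, q4}, {q0, q1, q2, q3, q4, q5}.
Accepting DFA states (contain an NFA accepting state): {q0}, {q1, q3, q4, q5}, {q0, q1, q3, q4, q5}, {q0, q2, q3, q4, q5}, {q0, q1, q2, q3, q4}, {q0, q1, q2, q3, q4, q5}.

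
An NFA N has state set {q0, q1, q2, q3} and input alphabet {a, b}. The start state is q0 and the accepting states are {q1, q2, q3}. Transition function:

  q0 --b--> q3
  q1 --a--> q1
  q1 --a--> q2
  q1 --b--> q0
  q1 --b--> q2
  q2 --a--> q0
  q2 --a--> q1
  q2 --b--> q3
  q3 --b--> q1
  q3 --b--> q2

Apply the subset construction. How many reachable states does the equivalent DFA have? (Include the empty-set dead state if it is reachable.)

Start state of the DFA: {q0}.
{q0} --a--> ∅  [new]
{q0} --b--> {q3}  [new]
∅ --a--> ∅  [seen]
∅ --b--> ∅  [seen]
{q3} --a--> ∅  [seen]
{q3} --b--> {q1, q2}  [new]
{q1, q2} --a--> {q0, q1, q2}  [new]
{q1, q2} --b--> {q0, q2, q3}  [new]
{q0, q1, q2} --a--> {q0, q1, q2}  [seen]
{q0, q1, q2} --b--> {q0, q2, q3}  [seen]
{q0, q2, q3} --a--> {q0, q1}  [new]
{q0, q2, q3} --b--> {q1, q2, q3}  [new]
{q0, q1} --a--> {q1, q2}  [seen]
{q0, q1} --b--> {q0, q2, q3}  [seen]
{q1, q2, q3} --a--> {q0, q1, q2}  [seen]
{q1, q2, q3} --b--> {q0, q1, q2, q3}  [new]
{q0, q1, q2, q3} --a--> {q0, q1, q2}  [seen]
{q0, q1, q2, q3} --b--> {q0, q1, q2, q3}  [seen]
Reachable DFA states: {q0}, ∅, {q3}, {q1, q2}, {q0, q1, q2}, {q0, q2, q3}, {q0, q1}, {q1, q2, q3}, {q0, q1, q2, q3}.

9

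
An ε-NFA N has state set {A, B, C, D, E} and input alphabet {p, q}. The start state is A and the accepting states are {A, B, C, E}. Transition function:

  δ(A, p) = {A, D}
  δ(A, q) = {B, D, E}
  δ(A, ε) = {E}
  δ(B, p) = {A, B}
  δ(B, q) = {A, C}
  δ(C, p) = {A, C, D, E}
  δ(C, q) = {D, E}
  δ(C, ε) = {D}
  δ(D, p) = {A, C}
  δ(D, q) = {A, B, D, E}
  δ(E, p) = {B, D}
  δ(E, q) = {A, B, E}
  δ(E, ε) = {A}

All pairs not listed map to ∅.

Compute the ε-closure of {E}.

{A, E}

Begin with {E}.
E →ε {A}; add A.
ε-closure = {A, E}.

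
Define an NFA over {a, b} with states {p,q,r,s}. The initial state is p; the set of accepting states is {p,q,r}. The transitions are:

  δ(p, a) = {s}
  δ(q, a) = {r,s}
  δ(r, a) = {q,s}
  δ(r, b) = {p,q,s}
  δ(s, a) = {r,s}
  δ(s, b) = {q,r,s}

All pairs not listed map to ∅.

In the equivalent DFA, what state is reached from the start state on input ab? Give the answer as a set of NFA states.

Start: {p}.
δ(p,a) = {s}.
Union: {s}.
After a: {s}.
δ(s,b) = {q,r,s}.
Union: {q,r,s}.
After b: {q,r,s}.

{q,r,s}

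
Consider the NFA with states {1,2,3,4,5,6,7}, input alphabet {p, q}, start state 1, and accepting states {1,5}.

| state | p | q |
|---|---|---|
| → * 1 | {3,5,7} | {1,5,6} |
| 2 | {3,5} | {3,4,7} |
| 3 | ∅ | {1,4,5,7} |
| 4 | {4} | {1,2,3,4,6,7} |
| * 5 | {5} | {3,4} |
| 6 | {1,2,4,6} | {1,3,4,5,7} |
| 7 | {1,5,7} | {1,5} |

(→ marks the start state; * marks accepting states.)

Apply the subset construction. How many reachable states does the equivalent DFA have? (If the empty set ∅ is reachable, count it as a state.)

Start state of the DFA: {1}.
{1} --p--> {3,5,7}  [new]
{1} --q--> {1,5,6}  [new]
{3,5,7} --p--> {1,5,7}  [new]
{3,5,7} --q--> {1,3,4,5,7}  [new]
{1,5,6} --p--> {1,2,3,4,5,6,7}  [new]
{1,5,6} --q--> {1,3,4,5,6,7}  [new]
{1,5,7} --p--> {1,3,5,7}  [new]
{1,5,7} --q--> {1,3,4,5,6}  [new]
{1,3,4,5,7} --p--> {1,3,4,5,7}  [seen]
{1,3,4,5,7} --q--> {1,2,3,4,5,6,7}  [seen]
{1,2,3,4,5,6,7} --p--> {1,2,3,4,5,6,7}  [seen]
{1,2,3,4,5,6,7} --q--> {1,2,3,4,5,6,7}  [seen]
{1,3,4,5,6,7} --p--> {1,2,3,4,5,6,7}  [seen]
{1,3,4,5,6,7} --q--> {1,2,3,4,5,6,7}  [seen]
{1,3,5,7} --p--> {1,3,5,7}  [seen]
{1,3,5,7} --q--> {1,3,4,5,6,7}  [seen]
{1,3,4,5,6} --p--> {1,2,3,4,5,6,7}  [seen]
{1,3,4,5,6} --q--> {1,2,3,4,5,6,7}  [seen]
Reachable DFA states: {1}, {3,5,7}, {1,5,6}, {1,5,7}, {1,3,4,5,7}, {1,2,3,4,5,6,7}, {1,3,4,5,6,7}, {1,3,5,7}, {1,3,4,5,6}.

9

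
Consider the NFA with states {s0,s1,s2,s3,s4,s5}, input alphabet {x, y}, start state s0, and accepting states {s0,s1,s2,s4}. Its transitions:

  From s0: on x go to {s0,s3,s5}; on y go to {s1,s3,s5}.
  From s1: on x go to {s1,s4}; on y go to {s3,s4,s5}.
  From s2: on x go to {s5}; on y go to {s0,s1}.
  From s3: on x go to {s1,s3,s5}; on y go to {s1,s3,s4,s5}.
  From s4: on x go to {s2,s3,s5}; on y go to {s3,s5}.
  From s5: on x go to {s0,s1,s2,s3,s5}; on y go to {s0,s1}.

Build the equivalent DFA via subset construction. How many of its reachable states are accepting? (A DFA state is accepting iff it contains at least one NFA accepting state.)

6

Start state of the DFA: {s0}.
{s0} --x--> {s0,s3,s5}  [new]
{s0} --y--> {s1,s3,s5}  [new]
{s0,s3,s5} --x--> {s0,s1,s2,s3,s5}  [new]
{s0,s3,s5} --y--> {s0,s1,s3,s4,s5}  [new]
{s1,s3,s5} --x--> {s0,s1,s2,s3,s4,s5}  [new]
{s1,s3,s5} --y--> {s0,s1,s3,s4,s5}  [seen]
{s0,s1,s2,s3,s5} --x--> {s0,s1,s2,s3,s4,s5}  [seen]
{s0,s1,s2,s3,s5} --y--> {s0,s1,s3,s4,s5}  [seen]
{s0,s1,s3,s4,s5} --x--> {s0,s1,s2,s3,s4,s5}  [seen]
{s0,s1,s3,s4,s5} --y--> {s0,s1,s3,s4,s5}  [seen]
{s0,s1,s2,s3,s4,s5} --x--> {s0,s1,s2,s3,s4,s5}  [seen]
{s0,s1,s2,s3,s4,s5} --y--> {s0,s1,s3,s4,s5}  [seen]
Reachable DFA states: {s0}, {s0,s3,s5}, {s1,s3,s5}, {s0,s1,s2,s3,s5}, {s0,s1,s3,s4,s5}, {s0,s1,s2,s3,s4,s5}.
Accepting DFA states (contain an NFA accepting state): {s0}, {s0,s3,s5}, {s1,s3,s5}, {s0,s1,s2,s3,s5}, {s0,s1,s3,s4,s5}, {s0,s1,s2,s3,s4,s5}.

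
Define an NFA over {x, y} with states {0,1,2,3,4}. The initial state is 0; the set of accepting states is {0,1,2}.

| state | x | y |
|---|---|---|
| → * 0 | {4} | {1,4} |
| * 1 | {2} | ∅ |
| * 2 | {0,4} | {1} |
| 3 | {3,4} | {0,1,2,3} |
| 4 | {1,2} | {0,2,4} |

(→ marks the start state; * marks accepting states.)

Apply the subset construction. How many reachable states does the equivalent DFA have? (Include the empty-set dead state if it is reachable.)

Start state of the DFA: {0}.
{0} --x--> {4}  [new]
{0} --y--> {1,4}  [new]
{4} --x--> {1,2}  [new]
{4} --y--> {0,2,4}  [new]
{1,4} --x--> {1,2}  [seen]
{1,4} --y--> {0,2,4}  [seen]
{1,2} --x--> {0,2,4}  [seen]
{1,2} --y--> {1}  [new]
{0,2,4} --x--> {0,1,2,4}  [new]
{0,2,4} --y--> {0,1,2,4}  [seen]
{1} --x--> {2}  [new]
{1} --y--> ∅  [new]
{0,1,2,4} --x--> {0,1,2,4}  [seen]
{0,1,2,4} --y--> {0,1,2,4}  [seen]
{2} --x--> {0,4}  [new]
{2} --y--> {1}  [seen]
∅ --x--> ∅  [seen]
∅ --y--> ∅  [seen]
{0,4} --x--> {1,2,4}  [new]
{0,4} --y--> {0,1,2,4}  [seen]
{1,2,4} --x--> {0,1,2,4}  [seen]
{1,2,4} --y--> {0,1,2,4}  [seen]
Reachable DFA states: {0}, {4}, {1,4}, {1,2}, {0,2,4}, {1}, {0,1,2,4}, {2}, ∅, {0,4}, {1,2,4}.

11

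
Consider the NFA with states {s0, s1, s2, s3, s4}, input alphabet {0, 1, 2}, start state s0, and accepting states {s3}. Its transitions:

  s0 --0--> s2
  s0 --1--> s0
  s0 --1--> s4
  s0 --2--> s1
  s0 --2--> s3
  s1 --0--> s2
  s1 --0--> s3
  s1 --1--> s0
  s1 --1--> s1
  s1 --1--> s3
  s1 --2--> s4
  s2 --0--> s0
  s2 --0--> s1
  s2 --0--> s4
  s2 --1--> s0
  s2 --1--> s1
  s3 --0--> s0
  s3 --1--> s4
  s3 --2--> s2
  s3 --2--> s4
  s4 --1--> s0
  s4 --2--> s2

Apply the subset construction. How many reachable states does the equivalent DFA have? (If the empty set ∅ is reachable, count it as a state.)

Start state of the DFA: {s0}.
{s0} --0--> {s2}  [new]
{s0} --1--> {s0, s4}  [new]
{s0} --2--> {s1, s3}  [new]
{s2} --0--> {s0, s1, s4}  [new]
{s2} --1--> {s0, s1}  [new]
{s2} --2--> ∅  [new]
{s0, s4} --0--> {s2}  [seen]
{s0, s4} --1--> {s0, s4}  [seen]
{s0, s4} --2--> {s1, s2, s3}  [new]
{s1, s3} --0--> {s0, s2, s3}  [new]
{s1, s3} --1--> {s0, s1, s3, s4}  [new]
{s1, s3} --2--> {s2, s4}  [new]
{s0, s1, s4} --0--> {s2, s3}  [new]
{s0, s1, s4} --1--> {s0, s1, s3, s4}  [seen]
{s0, s1, s4} --2--> {s1, s2, s3, s4}  [new]
{s0, s1} --0--> {s2, s3}  [seen]
{s0, s1} --1--> {s0, s1, s3, s4}  [seen]
{s0, s1} --2--> {s1, s3, s4}  [new]
∅ --0--> ∅  [seen]
∅ --1--> ∅  [seen]
∅ --2--> ∅  [seen]
{s1, s2, s3} --0--> {s0, s1, s2, s3, s4}  [new]
{s1, s2, s3} --1--> {s0, s1, s3, s4}  [seen]
{s1, s2, s3} --2--> {s2, s4}  [seen]
{s0, s2, s3} --0--> {s0, s1, s2, s4}  [new]
{s0, s2, s3} --1--> {s0, s1, s4}  [seen]
{s0, s2, s3} --2--> {s1, s2, s3, s4}  [seen]
{s0, s1, s3, s4} --0--> {s0, s2, s3}  [seen]
{s0, s1, s3, s4} --1--> {s0, s1, s3, s4}  [seen]
{s0, s1, s3, s4} --2--> {s1, s2, s3, s4}  [seen]
{s2, s4} --0--> {s0, s1, s4}  [seen]
{s2, s4} --1--> {s0, s1}  [seen]
{s2, s4} --2--> {s2}  [seen]
{s2, s3} --0--> {s0, s1, s4}  [seen]
{s2, s3} --1--> {s0, s1, s4}  [seen]
{s2, s3} --2--> {s2, s4}  [seen]
{s1, s2, s3, s4} --0--> {s0, s1, s2, s3, s4}  [seen]
{s1, s2, s3, s4} --1--> {s0, s1, s3, s4}  [seen]
{s1, s2, s3, s4} --2--> {s2, s4}  [seen]
{s1, s3, s4} --0--> {s0, s2, s3}  [seen]
{s1, s3, s4} --1--> {s0, s1, s3, s4}  [seen]
{s1, s3, s4} --2--> {s2, s4}  [seen]
{s0, s1, s2, s3, s4} --0--> {s0, s1, s2, s3, s4}  [seen]
{s0, s1, s2, s3, s4} --1--> {s0, s1, s3, s4}  [seen]
{s0, s1, s2, s3, s4} --2--> {s1, s2, s3, s4}  [seen]
{s0, s1, s2, s4} --0--> {s0, s1, s2, s3, s4}  [seen]
{s0, s1, s2, s4} --1--> {s0, s1, s3, s4}  [seen]
{s0, s1, s2, s4} --2--> {s1, s2, s3, s4}  [seen]
Reachable DFA states: {s0}, {s2}, {s0, s4}, {s1, s3}, {s0, s1, s4}, {s0, s1}, ∅, {s1, s2, s3}, {s0, s2, s3}, {s0, s1, s3, s4}, {s2, s4}, {s2, s3}, {s1, s2, s3, s4}, {s1, s3, s4}, {s0, s1, s2, s3, s4}, {s0, s1, s2, s4}.

16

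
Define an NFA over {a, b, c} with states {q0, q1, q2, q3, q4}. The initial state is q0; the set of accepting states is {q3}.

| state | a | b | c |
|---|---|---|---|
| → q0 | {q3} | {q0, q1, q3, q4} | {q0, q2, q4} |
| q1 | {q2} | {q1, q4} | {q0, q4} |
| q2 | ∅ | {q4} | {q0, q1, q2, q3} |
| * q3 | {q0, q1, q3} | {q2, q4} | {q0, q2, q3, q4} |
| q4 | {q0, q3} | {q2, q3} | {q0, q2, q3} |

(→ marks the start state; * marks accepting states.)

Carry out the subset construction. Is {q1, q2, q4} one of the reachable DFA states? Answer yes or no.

no

Start state of the DFA: {q0}.
{q0} --a--> {q3}  [new]
{q0} --b--> {q0, q1, q3, q4}  [new]
{q0} --c--> {q0, q2, q4}  [new]
{q3} --a--> {q0, q1, q3}  [new]
{q3} --b--> {q2, q4}  [new]
{q3} --c--> {q0, q2, q3, q4}  [new]
{q0, q1, q3, q4} --a--> {q0, q1, q2, q3}  [new]
{q0, q1, q3, q4} --b--> {q0, q1, q2, q3, q4}  [new]
{q0, q1, q3, q4} --c--> {q0, q2, q3, q4}  [seen]
{q0, q2, q4} --a--> {q0, q3}  [new]
{q0, q2, q4} --b--> {q0, q1, q2, q3, q4}  [seen]
{q0, q2, q4} --c--> {q0, q1, q2, q3, q4}  [seen]
{q0, q1, q3} --a--> {q0, q1, q2, q3}  [seen]
{q0, q1, q3} --b--> {q0, q1, q2, q3, q4}  [seen]
{q0, q1, q3} --c--> {q0, q2, q3, q4}  [seen]
{q2, q4} --a--> {q0, q3}  [seen]
{q2, q4} --b--> {q2, q3, q4}  [new]
{q2, q4} --c--> {q0, q1, q2, q3}  [seen]
{q0, q2, q3, q4} --a--> {q0, q1, q3}  [seen]
{q0, q2, q3, q4} --b--> {q0, q1, q2, q3, q4}  [seen]
{q0, q2, q3, q4} --c--> {q0, q1, q2, q3, q4}  [seen]
{q0, q1, q2, q3} --a--> {q0, q1, q2, q3}  [seen]
{q0, q1, q2, q3} --b--> {q0, q1, q2, q3, q4}  [seen]
{q0, q1, q2, q3} --c--> {q0, q1, q2, q3, q4}  [seen]
{q0, q1, q2, q3, q4} --a--> {q0, q1, q2, q3}  [seen]
{q0, q1, q2, q3, q4} --b--> {q0, q1, q2, q3, q4}  [seen]
{q0, q1, q2, q3, q4} --c--> {q0, q1, q2, q3, q4}  [seen]
{q0, q3} --a--> {q0, q1, q3}  [seen]
{q0, q3} --b--> {q0, q1, q2, q3, q4}  [seen]
{q0, q3} --c--> {q0, q2, q3, q4}  [seen]
{q2, q3, q4} --a--> {q0, q1, q3}  [seen]
{q2, q3, q4} --b--> {q2, q3, q4}  [seen]
{q2, q3, q4} --c--> {q0, q1, q2, q3, q4}  [seen]
Reachable DFA states: {q0}, {q3}, {q0, q1, q3, q4}, {q0, q2, q4}, {q0, q1, q3}, {q2, q4}, {q0, q2, q3, q4}, {q0, q1, q2, q3}, {q0, q1, q2, q3, q4}, {q0, q3}, {q2, q3, q4}.
{q1, q2, q4} is not among them.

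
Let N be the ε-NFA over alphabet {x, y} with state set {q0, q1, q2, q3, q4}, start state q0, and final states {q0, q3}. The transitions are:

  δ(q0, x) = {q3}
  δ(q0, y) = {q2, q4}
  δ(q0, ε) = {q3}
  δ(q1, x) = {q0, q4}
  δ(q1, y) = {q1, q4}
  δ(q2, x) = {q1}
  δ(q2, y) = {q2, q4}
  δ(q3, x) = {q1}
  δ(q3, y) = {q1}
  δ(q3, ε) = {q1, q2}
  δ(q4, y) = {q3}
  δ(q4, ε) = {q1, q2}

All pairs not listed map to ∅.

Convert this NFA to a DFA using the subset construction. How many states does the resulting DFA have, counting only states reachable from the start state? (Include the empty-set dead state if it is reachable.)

4

Start state of the DFA: {q0, q1, q2, q3} (ε-closure of the NFA start).
{q0, q1, q2, q3} --x--> {q0, q1, q2, q3, q4}  [new]
{q0, q1, q2, q3} --y--> {q1, q2, q4}  [new]
{q0, q1, q2, q3, q4} --x--> {q0, q1, q2, q3, q4}  [seen]
{q0, q1, q2, q3, q4} --y--> {q1, q2, q3, q4}  [new]
{q1, q2, q4} --x--> {q0, q1, q2, q3, q4}  [seen]
{q1, q2, q4} --y--> {q1, q2, q3, q4}  [seen]
{q1, q2, q3, q4} --x--> {q0, q1, q2, q3, q4}  [seen]
{q1, q2, q3, q4} --y--> {q1, q2, q3, q4}  [seen]
Reachable DFA states: {q0, q1, q2, q3}, {q0, q1, q2, q3, q4}, {q1, q2, q4}, {q1, q2, q3, q4}.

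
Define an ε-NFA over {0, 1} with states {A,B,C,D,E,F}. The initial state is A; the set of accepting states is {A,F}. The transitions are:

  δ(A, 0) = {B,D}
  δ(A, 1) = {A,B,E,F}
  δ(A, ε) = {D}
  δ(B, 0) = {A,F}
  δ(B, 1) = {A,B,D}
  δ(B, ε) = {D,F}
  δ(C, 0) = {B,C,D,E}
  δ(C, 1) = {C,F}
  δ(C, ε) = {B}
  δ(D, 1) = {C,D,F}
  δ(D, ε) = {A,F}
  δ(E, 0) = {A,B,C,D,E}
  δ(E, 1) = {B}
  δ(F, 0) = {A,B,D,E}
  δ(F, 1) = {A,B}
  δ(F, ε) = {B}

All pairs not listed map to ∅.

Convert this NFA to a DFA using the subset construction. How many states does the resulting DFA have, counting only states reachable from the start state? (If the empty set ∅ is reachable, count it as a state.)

3

Start state of the DFA: {A,B,D,F} (ε-closure of the NFA start).
{A,B,D,F} --0--> {A,B,D,E,F}  [new]
{A,B,D,F} --1--> {A,B,C,D,E,F}  [new]
{A,B,D,E,F} --0--> {A,B,C,D,E,F}  [seen]
{A,B,D,E,F} --1--> {A,B,C,D,E,F}  [seen]
{A,B,C,D,E,F} --0--> {A,B,C,D,E,F}  [seen]
{A,B,C,D,E,F} --1--> {A,B,C,D,E,F}  [seen]
Reachable DFA states: {A,B,D,F}, {A,B,D,E,F}, {A,B,C,D,E,F}.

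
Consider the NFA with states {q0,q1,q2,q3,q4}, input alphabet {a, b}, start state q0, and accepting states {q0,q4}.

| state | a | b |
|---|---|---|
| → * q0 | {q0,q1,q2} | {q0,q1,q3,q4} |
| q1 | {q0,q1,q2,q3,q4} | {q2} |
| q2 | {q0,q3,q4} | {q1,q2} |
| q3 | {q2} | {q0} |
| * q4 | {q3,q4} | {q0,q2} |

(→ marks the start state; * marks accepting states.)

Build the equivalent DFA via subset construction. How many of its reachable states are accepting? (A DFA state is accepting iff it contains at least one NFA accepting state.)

4

Start state of the DFA: {q0}.
{q0} --a--> {q0,q1,q2}  [new]
{q0} --b--> {q0,q1,q3,q4}  [new]
{q0,q1,q2} --a--> {q0,q1,q2,q3,q4}  [new]
{q0,q1,q2} --b--> {q0,q1,q2,q3,q4}  [seen]
{q0,q1,q3,q4} --a--> {q0,q1,q2,q3,q4}  [seen]
{q0,q1,q3,q4} --b--> {q0,q1,q2,q3,q4}  [seen]
{q0,q1,q2,q3,q4} --a--> {q0,q1,q2,q3,q4}  [seen]
{q0,q1,q2,q3,q4} --b--> {q0,q1,q2,q3,q4}  [seen]
Reachable DFA states: {q0}, {q0,q1,q2}, {q0,q1,q3,q4}, {q0,q1,q2,q3,q4}.
Accepting DFA states (contain an NFA accepting state): {q0}, {q0,q1,q2}, {q0,q1,q3,q4}, {q0,q1,q2,q3,q4}.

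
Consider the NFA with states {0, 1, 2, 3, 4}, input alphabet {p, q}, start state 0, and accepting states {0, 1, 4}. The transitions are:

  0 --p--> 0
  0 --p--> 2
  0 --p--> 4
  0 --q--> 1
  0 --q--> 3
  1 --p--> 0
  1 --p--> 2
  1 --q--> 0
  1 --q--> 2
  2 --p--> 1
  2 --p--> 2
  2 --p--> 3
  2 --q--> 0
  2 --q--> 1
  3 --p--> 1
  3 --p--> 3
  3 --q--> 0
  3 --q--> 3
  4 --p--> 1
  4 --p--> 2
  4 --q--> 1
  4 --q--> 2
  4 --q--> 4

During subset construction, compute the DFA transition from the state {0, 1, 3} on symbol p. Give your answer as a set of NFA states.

δ(0,p) = {0, 2, 4}; δ(1,p) = {0, 2}; δ(3,p) = {1, 3}.
Union: {0, 1, 2, 3, 4}.

{0, 1, 2, 3, 4}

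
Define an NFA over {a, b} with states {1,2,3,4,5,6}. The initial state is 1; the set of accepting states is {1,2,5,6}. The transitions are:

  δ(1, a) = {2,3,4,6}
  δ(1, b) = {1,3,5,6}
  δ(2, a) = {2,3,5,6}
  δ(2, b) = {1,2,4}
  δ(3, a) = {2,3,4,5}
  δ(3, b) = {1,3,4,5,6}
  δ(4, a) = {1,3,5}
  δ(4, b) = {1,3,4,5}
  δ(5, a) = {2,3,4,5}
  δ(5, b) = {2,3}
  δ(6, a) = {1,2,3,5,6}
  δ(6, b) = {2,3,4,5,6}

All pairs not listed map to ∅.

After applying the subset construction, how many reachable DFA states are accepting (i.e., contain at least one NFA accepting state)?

Start state of the DFA: {1}.
{1} --a--> {2,3,4,6}  [new]
{1} --b--> {1,3,5,6}  [new]
{2,3,4,6} --a--> {1,2,3,4,5,6}  [new]
{2,3,4,6} --b--> {1,2,3,4,5,6}  [seen]
{1,3,5,6} --a--> {1,2,3,4,5,6}  [seen]
{1,3,5,6} --b--> {1,2,3,4,5,6}  [seen]
{1,2,3,4,5,6} --a--> {1,2,3,4,5,6}  [seen]
{1,2,3,4,5,6} --b--> {1,2,3,4,5,6}  [seen]
Reachable DFA states: {1}, {2,3,4,6}, {1,3,5,6}, {1,2,3,4,5,6}.
Accepting DFA states (contain an NFA accepting state): {1}, {2,3,4,6}, {1,3,5,6}, {1,2,3,4,5,6}.

4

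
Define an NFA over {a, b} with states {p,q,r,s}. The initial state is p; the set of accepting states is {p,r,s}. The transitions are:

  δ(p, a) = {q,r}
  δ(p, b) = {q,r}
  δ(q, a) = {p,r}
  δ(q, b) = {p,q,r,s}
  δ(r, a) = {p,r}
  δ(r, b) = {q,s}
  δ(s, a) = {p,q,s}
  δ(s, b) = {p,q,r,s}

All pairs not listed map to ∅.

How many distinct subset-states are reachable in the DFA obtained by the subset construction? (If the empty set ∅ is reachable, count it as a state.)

6

Start state of the DFA: {p}.
{p} --a--> {q,r}  [new]
{p} --b--> {q,r}  [seen]
{q,r} --a--> {p,r}  [new]
{q,r} --b--> {p,q,r,s}  [new]
{p,r} --a--> {p,q,r}  [new]
{p,r} --b--> {q,r,s}  [new]
{p,q,r,s} --a--> {p,q,r,s}  [seen]
{p,q,r,s} --b--> {p,q,r,s}  [seen]
{p,q,r} --a--> {p,q,r}  [seen]
{p,q,r} --b--> {p,q,r,s}  [seen]
{q,r,s} --a--> {p,q,r,s}  [seen]
{q,r,s} --b--> {p,q,r,s}  [seen]
Reachable DFA states: {p}, {q,r}, {p,r}, {p,q,r,s}, {p,q,r}, {q,r,s}.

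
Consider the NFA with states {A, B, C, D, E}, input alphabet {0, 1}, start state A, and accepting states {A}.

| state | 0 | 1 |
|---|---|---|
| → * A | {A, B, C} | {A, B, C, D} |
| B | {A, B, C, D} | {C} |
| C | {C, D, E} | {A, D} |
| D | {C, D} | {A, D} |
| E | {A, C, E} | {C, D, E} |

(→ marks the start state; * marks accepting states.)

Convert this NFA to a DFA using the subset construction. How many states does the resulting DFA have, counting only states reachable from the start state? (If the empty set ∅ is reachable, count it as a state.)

4

Start state of the DFA: {A}.
{A} --0--> {A, B, C}  [new]
{A} --1--> {A, B, C, D}  [new]
{A, B, C} --0--> {A, B, C, D, E}  [new]
{A, B, C} --1--> {A, B, C, D}  [seen]
{A, B, C, D} --0--> {A, B, C, D, E}  [seen]
{A, B, C, D} --1--> {A, B, C, D}  [seen]
{A, B, C, D, E} --0--> {A, B, C, D, E}  [seen]
{A, B, C, D, E} --1--> {A, B, C, D, E}  [seen]
Reachable DFA states: {A}, {A, B, C}, {A, B, C, D}, {A, B, C, D, E}.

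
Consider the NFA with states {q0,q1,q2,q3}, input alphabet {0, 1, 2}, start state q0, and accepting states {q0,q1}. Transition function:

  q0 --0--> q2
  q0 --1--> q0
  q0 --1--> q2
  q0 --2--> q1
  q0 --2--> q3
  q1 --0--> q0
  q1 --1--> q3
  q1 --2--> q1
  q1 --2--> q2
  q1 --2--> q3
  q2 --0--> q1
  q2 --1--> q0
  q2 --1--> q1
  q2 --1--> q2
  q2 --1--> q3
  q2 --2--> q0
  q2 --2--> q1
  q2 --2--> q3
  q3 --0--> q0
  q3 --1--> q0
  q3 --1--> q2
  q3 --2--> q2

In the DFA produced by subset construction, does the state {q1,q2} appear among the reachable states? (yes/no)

Start state of the DFA: {q0}.
{q0} --0--> {q2}  [new]
{q0} --1--> {q0,q2}  [new]
{q0} --2--> {q1,q3}  [new]
{q2} --0--> {q1}  [new]
{q2} --1--> {q0,q1,q2,q3}  [new]
{q2} --2--> {q0,q1,q3}  [new]
{q0,q2} --0--> {q1,q2}  [new]
{q0,q2} --1--> {q0,q1,q2,q3}  [seen]
{q0,q2} --2--> {q0,q1,q3}  [seen]
{q1,q3} --0--> {q0}  [seen]
{q1,q3} --1--> {q0,q2,q3}  [new]
{q1,q3} --2--> {q1,q2,q3}  [new]
{q1} --0--> {q0}  [seen]
{q1} --1--> {q3}  [new]
{q1} --2--> {q1,q2,q3}  [seen]
{q0,q1,q2,q3} --0--> {q0,q1,q2}  [new]
{q0,q1,q2,q3} --1--> {q0,q1,q2,q3}  [seen]
{q0,q1,q2,q3} --2--> {q0,q1,q2,q3}  [seen]
{q0,q1,q3} --0--> {q0,q2}  [seen]
{q0,q1,q3} --1--> {q0,q2,q3}  [seen]
{q0,q1,q3} --2--> {q1,q2,q3}  [seen]
{q1,q2} --0--> {q0,q1}  [new]
{q1,q2} --1--> {q0,q1,q2,q3}  [seen]
{q1,q2} --2--> {q0,q1,q2,q3}  [seen]
{q0,q2,q3} --0--> {q0,q1,q2}  [seen]
{q0,q2,q3} --1--> {q0,q1,q2,q3}  [seen]
{q0,q2,q3} --2--> {q0,q1,q2,q3}  [seen]
{q1,q2,q3} --0--> {q0,q1}  [seen]
{q1,q2,q3} --1--> {q0,q1,q2,q3}  [seen]
{q1,q2,q3} --2--> {q0,q1,q2,q3}  [seen]
{q3} --0--> {q0}  [seen]
{q3} --1--> {q0,q2}  [seen]
{q3} --2--> {q2}  [seen]
{q0,q1,q2} --0--> {q0,q1,q2}  [seen]
{q0,q1,q2} --1--> {q0,q1,q2,q3}  [seen]
{q0,q1,q2} --2--> {q0,q1,q2,q3}  [seen]
{q0,q1} --0--> {q0,q2}  [seen]
{q0,q1} --1--> {q0,q2,q3}  [seen]
{q0,q1} --2--> {q1,q2,q3}  [seen]
Reachable DFA states: {q0}, {q2}, {q0,q2}, {q1,q3}, {q1}, {q0,q1,q2,q3}, {q0,q1,q3}, {q1,q2}, {q0,q2,q3}, {q1,q2,q3}, {q3}, {q0,q1,q2}, {q0,q1}.
{q1,q2} is among them.

yes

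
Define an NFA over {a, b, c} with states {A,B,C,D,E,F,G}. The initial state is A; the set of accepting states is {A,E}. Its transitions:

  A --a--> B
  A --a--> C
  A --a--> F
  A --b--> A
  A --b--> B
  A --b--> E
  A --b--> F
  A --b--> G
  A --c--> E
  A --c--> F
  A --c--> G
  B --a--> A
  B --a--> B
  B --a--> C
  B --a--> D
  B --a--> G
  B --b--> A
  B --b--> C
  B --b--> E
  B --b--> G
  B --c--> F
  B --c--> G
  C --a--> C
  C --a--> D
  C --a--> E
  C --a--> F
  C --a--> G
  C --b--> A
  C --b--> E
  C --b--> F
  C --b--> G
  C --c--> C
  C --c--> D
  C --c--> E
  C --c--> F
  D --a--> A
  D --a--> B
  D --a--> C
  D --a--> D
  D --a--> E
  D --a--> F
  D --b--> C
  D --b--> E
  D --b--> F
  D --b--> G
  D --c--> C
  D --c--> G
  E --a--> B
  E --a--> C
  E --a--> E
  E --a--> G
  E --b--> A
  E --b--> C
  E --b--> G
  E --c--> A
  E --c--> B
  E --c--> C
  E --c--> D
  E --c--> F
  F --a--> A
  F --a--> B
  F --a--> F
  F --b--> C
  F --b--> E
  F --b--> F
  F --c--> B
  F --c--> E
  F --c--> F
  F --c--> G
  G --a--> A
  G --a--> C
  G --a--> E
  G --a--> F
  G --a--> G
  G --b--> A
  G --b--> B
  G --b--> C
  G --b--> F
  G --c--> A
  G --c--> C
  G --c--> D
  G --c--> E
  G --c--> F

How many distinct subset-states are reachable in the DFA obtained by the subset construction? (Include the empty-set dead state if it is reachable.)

Start state of the DFA: {A}.
{A} --a--> {B,C,F}  [new]
{A} --b--> {A,B,E,F,G}  [new]
{A} --c--> {E,F,G}  [new]
{B,C,F} --a--> {A,B,C,D,E,F,G}  [new]
{B,C,F} --b--> {A,C,E,F,G}  [new]
{B,C,F} --c--> {B,C,D,E,F,G}  [new]
{A,B,E,F,G} --a--> {A,B,C,D,E,F,G}  [seen]
{A,B,E,F,G} --b--> {A,B,C,E,F,G}  [new]
{A,B,E,F,G} --c--> {A,B,C,D,E,F,G}  [seen]
{E,F,G} --a--> {A,B,C,E,F,G}  [seen]
{E,F,G} --b--> {A,B,C,E,F,G}  [seen]
{E,F,G} --c--> {A,B,C,D,E,F,G}  [seen]
{A,B,C,D,E,F,G} --a--> {A,B,C,D,E,F,G}  [seen]
{A,B,C,D,E,F,G} --b--> {A,B,C,E,F,G}  [seen]
{A,B,C,D,E,F,G} --c--> {A,B,C,D,E,F,G}  [seen]
{A,C,E,F,G} --a--> {A,B,C,D,E,F,G}  [seen]
{A,C,E,F,G} --b--> {A,B,C,E,F,G}  [seen]
{A,C,E,F,G} --c--> {A,B,C,D,E,F,G}  [seen]
{B,C,D,E,F,G} --a--> {A,B,C,D,E,F,G}  [seen]
{B,C,D,E,F,G} --b--> {A,B,C,E,F,G}  [seen]
{B,C,D,E,F,G} --c--> {A,B,C,D,E,F,G}  [seen]
{A,B,C,E,F,G} --a--> {A,B,C,D,E,F,G}  [seen]
{A,B,C,E,F,G} --b--> {A,B,C,E,F,G}  [seen]
{A,B,C,E,F,G} --c--> {A,B,C,D,E,F,G}  [seen]
Reachable DFA states: {A}, {B,C,F}, {A,B,E,F,G}, {E,F,G}, {A,B,C,D,E,F,G}, {A,C,E,F,G}, {B,C,D,E,F,G}, {A,B,C,E,F,G}.

8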